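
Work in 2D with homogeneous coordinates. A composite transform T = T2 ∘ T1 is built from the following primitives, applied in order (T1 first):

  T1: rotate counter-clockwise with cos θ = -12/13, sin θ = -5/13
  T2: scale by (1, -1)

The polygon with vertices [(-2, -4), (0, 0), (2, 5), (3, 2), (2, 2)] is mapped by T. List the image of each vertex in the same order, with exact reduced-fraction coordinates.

image vertices: (4/13, -58/13), (0, 0), (1/13, 70/13), (-2, 3), (-14/13, 34/13)

T1 rotate counter-clockwise with cos θ = -12/13, sin θ = -5/13: (-2, -4) → (4/13, 58/13); (0, 0) → (0, 0); (2, 5) → (1/13, -70/13); (3, 2) → (-2, -3); (2, 2) → (-14/13, -34/13)
T2 scale by (1, -1): (4/13, 58/13) → (4/13, -58/13); (0, 0) → (0, 0); (1/13, -70/13) → (1/13, 70/13); (-2, -3) → (-2, 3); (-14/13, -34/13) → (-14/13, 34/13)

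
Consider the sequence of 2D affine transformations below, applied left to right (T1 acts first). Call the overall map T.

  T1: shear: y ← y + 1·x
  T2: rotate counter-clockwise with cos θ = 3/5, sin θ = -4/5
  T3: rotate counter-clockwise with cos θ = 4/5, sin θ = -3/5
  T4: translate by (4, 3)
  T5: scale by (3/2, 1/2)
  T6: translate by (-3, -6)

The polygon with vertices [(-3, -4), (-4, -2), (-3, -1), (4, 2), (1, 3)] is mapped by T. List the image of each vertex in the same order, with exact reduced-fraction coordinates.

T1 shear: y ← y + 1·x: (-3, -4) → (-3, -7); (-4, -2) → (-4, -6); (-3, -1) → (-3, -4); (4, 2) → (4, 6); (1, 3) → (1, 4)
T2 rotate counter-clockwise with cos θ = 3/5, sin θ = -4/5: (-3, -7) → (-37/5, -9/5); (-4, -6) → (-36/5, -2/5); (-3, -4) → (-5, 0); (4, 6) → (36/5, 2/5); (1, 4) → (19/5, 8/5)
T3 rotate counter-clockwise with cos θ = 4/5, sin θ = -3/5: (-37/5, -9/5) → (-7, 3); (-36/5, -2/5) → (-6, 4); (-5, 0) → (-4, 3); (36/5, 2/5) → (6, -4); (19/5, 8/5) → (4, -1)
T4 translate by (4, 3): (-7, 3) → (-3, 6); (-6, 4) → (-2, 7); (-4, 3) → (0, 6); (6, -4) → (10, -1); (4, -1) → (8, 2)
T5 scale by (3/2, 1/2): (-3, 6) → (-9/2, 3); (-2, 7) → (-3, 7/2); (0, 6) → (0, 3); (10, -1) → (15, -1/2); (8, 2) → (12, 1)
T6 translate by (-3, -6): (-9/2, 3) → (-15/2, -3); (-3, 7/2) → (-6, -5/2); (0, 3) → (-3, -3); (15, -1/2) → (12, -13/2); (12, 1) → (9, -5)

image vertices: (-15/2, -3), (-6, -5/2), (-3, -3), (12, -13/2), (9, -5)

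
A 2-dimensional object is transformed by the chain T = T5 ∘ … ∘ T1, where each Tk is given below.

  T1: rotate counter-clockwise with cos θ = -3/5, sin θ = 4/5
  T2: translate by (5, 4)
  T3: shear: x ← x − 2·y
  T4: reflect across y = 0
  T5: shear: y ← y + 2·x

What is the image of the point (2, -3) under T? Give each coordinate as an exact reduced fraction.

T(p) = (-43/5, -123/5)

T1 rotate counter-clockwise with cos θ = -3/5, sin θ = 4/5: (2, -3) → (6/5, 17/5)
T2 translate by (5, 4): (6/5, 17/5) → (31/5, 37/5)
T3 shear: x ← x − 2·y: (31/5, 37/5) → (-43/5, 37/5)
T4 reflect across y = 0: (-43/5, 37/5) → (-43/5, -37/5)
T5 shear: y ← y + 2·x: (-43/5, -37/5) → (-43/5, -123/5)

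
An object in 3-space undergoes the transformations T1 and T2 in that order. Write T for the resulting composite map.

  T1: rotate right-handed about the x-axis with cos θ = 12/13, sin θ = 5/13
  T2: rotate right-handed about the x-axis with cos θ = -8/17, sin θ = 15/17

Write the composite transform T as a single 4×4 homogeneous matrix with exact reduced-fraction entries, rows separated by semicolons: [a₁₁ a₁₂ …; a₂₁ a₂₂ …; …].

T = [1 0 0 0; 0 -171/221 -140/221 0; 0 140/221 -171/221 0; 0 0 0 1]

T1 = [1 0 0 0; 0 12/13 -5/13 0; 0 5/13 12/13 0; 0 0 0 1]
T2·T1 = [1 0 0 0; 0 -171/221 -140/221 0; 0 140/221 -171/221 0; 0 0 0 1]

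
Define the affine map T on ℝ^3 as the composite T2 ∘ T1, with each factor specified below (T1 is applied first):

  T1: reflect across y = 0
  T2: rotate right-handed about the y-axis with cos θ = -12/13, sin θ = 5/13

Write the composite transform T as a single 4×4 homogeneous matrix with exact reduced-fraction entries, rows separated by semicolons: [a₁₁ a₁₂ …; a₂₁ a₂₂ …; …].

T1 = [1 0 0 0; 0 -1 0 0; 0 0 1 0; 0 0 0 1]
T2·T1 = [-12/13 0 5/13 0; 0 -1 0 0; -5/13 0 -12/13 0; 0 0 0 1]

T = [-12/13 0 5/13 0; 0 -1 0 0; -5/13 0 -12/13 0; 0 0 0 1]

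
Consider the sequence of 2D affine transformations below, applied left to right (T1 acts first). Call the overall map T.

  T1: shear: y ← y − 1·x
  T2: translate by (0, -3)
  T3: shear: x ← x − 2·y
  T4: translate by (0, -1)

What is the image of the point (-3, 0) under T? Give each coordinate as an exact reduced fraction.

T1 shear: y ← y − 1·x: (-3, 0) → (-3, 3)
T2 translate by (0, -3): (-3, 3) → (-3, 0)
T3 shear: x ← x − 2·y: (-3, 0) → (-3, 0)
T4 translate by (0, -1): (-3, 0) → (-3, -1)

T(p) = (-3, -1)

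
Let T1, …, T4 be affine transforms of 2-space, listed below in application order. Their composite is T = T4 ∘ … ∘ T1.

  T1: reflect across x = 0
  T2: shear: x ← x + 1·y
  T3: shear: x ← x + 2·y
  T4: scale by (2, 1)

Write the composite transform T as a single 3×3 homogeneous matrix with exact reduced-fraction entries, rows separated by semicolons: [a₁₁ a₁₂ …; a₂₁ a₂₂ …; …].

T = [-2 6 0; 0 1 0; 0 0 1]

T1 = [-1 0 0; 0 1 0; 0 0 1]
T2·T1 = [-1 1 0; 0 1 0; 0 0 1]
T3·…·T1 = [-1 3 0; 0 1 0; 0 0 1]
T4·…·T1 = [-2 6 0; 0 1 0; 0 0 1]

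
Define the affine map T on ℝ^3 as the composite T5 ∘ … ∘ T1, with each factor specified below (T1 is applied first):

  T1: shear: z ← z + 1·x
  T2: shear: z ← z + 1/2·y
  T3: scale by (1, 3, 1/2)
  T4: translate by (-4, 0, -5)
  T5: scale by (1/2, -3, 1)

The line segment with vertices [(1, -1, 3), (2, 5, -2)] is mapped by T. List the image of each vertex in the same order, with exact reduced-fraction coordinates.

image vertices: (-3/2, 9, -13/4), (-1, -45, -15/4)

T1 shear: z ← z + 1·x: (1, -1, 3) → (1, -1, 4); (2, 5, -2) → (2, 5, 0)
T2 shear: z ← z + 1/2·y: (1, -1, 4) → (1, -1, 7/2); (2, 5, 0) → (2, 5, 5/2)
T3 scale by (1, 3, 1/2): (1, -1, 7/2) → (1, -3, 7/4); (2, 5, 5/2) → (2, 15, 5/4)
T4 translate by (-4, 0, -5): (1, -3, 7/4) → (-3, -3, -13/4); (2, 15, 5/4) → (-2, 15, -15/4)
T5 scale by (1/2, -3, 1): (-3, -3, -13/4) → (-3/2, 9, -13/4); (-2, 15, -15/4) → (-1, -45, -15/4)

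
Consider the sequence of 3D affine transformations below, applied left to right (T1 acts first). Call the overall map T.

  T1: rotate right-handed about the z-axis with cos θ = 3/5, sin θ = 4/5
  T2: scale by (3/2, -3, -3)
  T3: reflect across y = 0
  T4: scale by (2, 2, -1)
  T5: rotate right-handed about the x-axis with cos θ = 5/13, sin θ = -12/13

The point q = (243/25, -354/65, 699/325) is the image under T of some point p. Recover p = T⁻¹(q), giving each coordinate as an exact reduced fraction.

p = (7/5, -3, -7/5)

T1 = [3/5 -4/5 0 0; 4/5 3/5 0 0; 0 0 1 0; 0 0 0 1]
T2·T1 = [9/10 -6/5 0 0; -12/5 -9/5 0 0; 0 0 -3 0; 0 0 0 1]
T3·…·T1 = [9/10 -6/5 0 0; 12/5 9/5 0 0; 0 0 -3 0; 0 0 0 1]
T4·…·T1 = [9/5 -12/5 0 0; 24/5 18/5 0 0; 0 0 3 0; 0 0 0 1]
T5·…·T1 = [9/5 -12/5 0 0; 24/13 18/13 36/13 0; -288/65 -216/65 15/13 0; 0 0 0 1]
det M = 54; M⁻¹ = [1/5 2/39 -8/65 0; -4/15 1/26 -6/65 0; 0 4/13 5/39 0; 0 0 0 1]
M⁻¹ · (243/25, -354/65, 699/325)ᵀ = (7/5, -3, -7/5)ᵀ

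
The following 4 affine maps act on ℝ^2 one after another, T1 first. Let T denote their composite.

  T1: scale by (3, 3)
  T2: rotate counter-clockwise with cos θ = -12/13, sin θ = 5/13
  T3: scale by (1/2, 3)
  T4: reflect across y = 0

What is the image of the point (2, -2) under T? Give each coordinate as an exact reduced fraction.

T(p) = (-21/13, -306/13)

T1 scale by (3, 3): (2, -2) → (6, -6)
T2 rotate counter-clockwise with cos θ = -12/13, sin θ = 5/13: (6, -6) → (-42/13, 102/13)
T3 scale by (1/2, 3): (-42/13, 102/13) → (-21/13, 306/13)
T4 reflect across y = 0: (-21/13, 306/13) → (-21/13, -306/13)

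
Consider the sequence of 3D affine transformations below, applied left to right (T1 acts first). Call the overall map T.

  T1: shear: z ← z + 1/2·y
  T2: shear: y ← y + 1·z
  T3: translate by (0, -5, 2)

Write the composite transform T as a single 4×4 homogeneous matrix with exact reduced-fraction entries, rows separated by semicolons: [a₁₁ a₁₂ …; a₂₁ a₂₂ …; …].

T = [1 0 0 0; 0 3/2 1 -5; 0 1/2 1 2; 0 0 0 1]

T1 = [1 0 0 0; 0 1 0 0; 0 1/2 1 0; 0 0 0 1]
T2·T1 = [1 0 0 0; 0 3/2 1 0; 0 1/2 1 0; 0 0 0 1]
T3·…·T1 = [1 0 0 0; 0 3/2 1 -5; 0 1/2 1 2; 0 0 0 1]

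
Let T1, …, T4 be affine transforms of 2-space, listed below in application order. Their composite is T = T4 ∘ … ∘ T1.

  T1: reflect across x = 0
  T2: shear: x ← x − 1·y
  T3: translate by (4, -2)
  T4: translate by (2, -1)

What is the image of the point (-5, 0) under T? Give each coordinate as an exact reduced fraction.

T(p) = (11, -3)

T1 reflect across x = 0: (-5, 0) → (5, 0)
T2 shear: x ← x − 1·y: (5, 0) → (5, 0)
T3 translate by (4, -2): (5, 0) → (9, -2)
T4 translate by (2, -1): (9, -2) → (11, -3)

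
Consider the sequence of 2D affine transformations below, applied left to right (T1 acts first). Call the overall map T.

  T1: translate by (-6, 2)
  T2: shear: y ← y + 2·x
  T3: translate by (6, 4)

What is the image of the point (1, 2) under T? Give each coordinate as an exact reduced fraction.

T(p) = (1, -2)

T1 translate by (-6, 2): (1, 2) → (-5, 4)
T2 shear: y ← y + 2·x: (-5, 4) → (-5, -6)
T3 translate by (6, 4): (-5, -6) → (1, -2)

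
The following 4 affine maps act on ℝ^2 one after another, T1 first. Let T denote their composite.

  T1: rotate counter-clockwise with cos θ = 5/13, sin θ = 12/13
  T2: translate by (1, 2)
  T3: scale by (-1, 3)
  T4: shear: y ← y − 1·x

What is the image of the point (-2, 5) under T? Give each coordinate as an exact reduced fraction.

T1 rotate counter-clockwise with cos θ = 5/13, sin θ = 12/13: (-2, 5) → (-70/13, 1/13)
T2 translate by (1, 2): (-70/13, 1/13) → (-57/13, 27/13)
T3 scale by (-1, 3): (-57/13, 27/13) → (57/13, 81/13)
T4 shear: y ← y − 1·x: (57/13, 81/13) → (57/13, 24/13)

T(p) = (57/13, 24/13)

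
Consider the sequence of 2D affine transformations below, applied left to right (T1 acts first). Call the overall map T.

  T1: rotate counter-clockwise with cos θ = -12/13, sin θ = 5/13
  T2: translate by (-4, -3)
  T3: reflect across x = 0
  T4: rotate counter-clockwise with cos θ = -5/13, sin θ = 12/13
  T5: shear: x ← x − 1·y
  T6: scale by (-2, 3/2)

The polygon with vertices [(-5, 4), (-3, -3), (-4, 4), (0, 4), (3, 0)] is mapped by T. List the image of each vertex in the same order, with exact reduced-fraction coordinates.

image vertices: (-1160/169, 1056/169), (-218/169, 153/169), (-682/169, 2469/338), (1230/169, 3897/338), (2656/169, 1764/169)

T1 rotate counter-clockwise with cos θ = -12/13, sin θ = 5/13: (-5, 4) → (40/13, -73/13); (-3, -3) → (51/13, 21/13); (-4, 4) → (28/13, -68/13); (0, 4) → (-20/13, -48/13); (3, 0) → (-36/13, 15/13)
T2 translate by (-4, -3): (40/13, -73/13) → (-12/13, -112/13); (51/13, 21/13) → (-1/13, -18/13); (28/13, -68/13) → (-24/13, -107/13); (-20/13, -48/13) → (-72/13, -87/13); (-36/13, 15/13) → (-88/13, -24/13)
T3 reflect across x = 0: (-12/13, -112/13) → (12/13, -112/13); (-1/13, -18/13) → (1/13, -18/13); (-24/13, -107/13) → (24/13, -107/13); (-72/13, -87/13) → (72/13, -87/13); (-88/13, -24/13) → (88/13, -24/13)
T4 rotate counter-clockwise with cos θ = -5/13, sin θ = 12/13: (12/13, -112/13) → (1284/169, 704/169); (1/13, -18/13) → (211/169, 102/169); (24/13, -107/13) → (1164/169, 823/169); (72/13, -87/13) → (684/169, 1299/169); (88/13, -24/13) → (-152/169, 1176/169)
T5 shear: x ← x − 1·y: (1284/169, 704/169) → (580/169, 704/169); (211/169, 102/169) → (109/169, 102/169); (1164/169, 823/169) → (341/169, 823/169); (684/169, 1299/169) → (-615/169, 1299/169); (-152/169, 1176/169) → (-1328/169, 1176/169)
T6 scale by (-2, 3/2): (580/169, 704/169) → (-1160/169, 1056/169); (109/169, 102/169) → (-218/169, 153/169); (341/169, 823/169) → (-682/169, 2469/338); (-615/169, 1299/169) → (1230/169, 3897/338); (-1328/169, 1176/169) → (2656/169, 1764/169)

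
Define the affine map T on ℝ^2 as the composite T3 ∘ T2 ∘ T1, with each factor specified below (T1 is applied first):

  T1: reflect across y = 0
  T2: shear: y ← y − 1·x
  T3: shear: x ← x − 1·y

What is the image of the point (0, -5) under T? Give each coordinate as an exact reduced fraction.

T1 reflect across y = 0: (0, -5) → (0, 5)
T2 shear: y ← y − 1·x: (0, 5) → (0, 5)
T3 shear: x ← x − 1·y: (0, 5) → (-5, 5)

T(p) = (-5, 5)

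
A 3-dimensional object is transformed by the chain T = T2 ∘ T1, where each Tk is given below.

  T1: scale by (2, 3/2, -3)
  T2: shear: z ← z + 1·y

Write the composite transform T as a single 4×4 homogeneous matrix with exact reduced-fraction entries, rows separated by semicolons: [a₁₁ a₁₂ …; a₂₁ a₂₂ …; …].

T1 = [2 0 0 0; 0 3/2 0 0; 0 0 -3 0; 0 0 0 1]
T2·T1 = [2 0 0 0; 0 3/2 0 0; 0 3/2 -3 0; 0 0 0 1]

T = [2 0 0 0; 0 3/2 0 0; 0 3/2 -3 0; 0 0 0 1]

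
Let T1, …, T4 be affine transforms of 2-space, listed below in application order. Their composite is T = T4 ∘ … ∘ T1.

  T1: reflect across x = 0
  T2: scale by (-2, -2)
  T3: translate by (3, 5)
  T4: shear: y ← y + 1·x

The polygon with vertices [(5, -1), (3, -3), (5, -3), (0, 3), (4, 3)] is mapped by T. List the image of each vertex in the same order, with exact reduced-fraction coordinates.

T1 reflect across x = 0: (5, -1) → (-5, -1); (3, -3) → (-3, -3); (5, -3) → (-5, -3); (0, 3) → (0, 3); (4, 3) → (-4, 3)
T2 scale by (-2, -2): (-5, -1) → (10, 2); (-3, -3) → (6, 6); (-5, -3) → (10, 6); (0, 3) → (0, -6); (-4, 3) → (8, -6)
T3 translate by (3, 5): (10, 2) → (13, 7); (6, 6) → (9, 11); (10, 6) → (13, 11); (0, -6) → (3, -1); (8, -6) → (11, -1)
T4 shear: y ← y + 1·x: (13, 7) → (13, 20); (9, 11) → (9, 20); (13, 11) → (13, 24); (3, -1) → (3, 2); (11, -1) → (11, 10)

image vertices: (13, 20), (9, 20), (13, 24), (3, 2), (11, 10)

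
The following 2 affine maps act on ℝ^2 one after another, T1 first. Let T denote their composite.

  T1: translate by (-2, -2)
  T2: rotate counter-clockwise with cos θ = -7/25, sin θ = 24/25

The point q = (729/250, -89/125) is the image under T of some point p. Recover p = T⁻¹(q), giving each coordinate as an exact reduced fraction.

T1 = [1 0 -2; 0 1 -2; 0 0 1]
T2·T1 = [-7/25 -24/25 62/25; 24/25 -7/25 -34/25; 0 0 1]
det M = 1; M⁻¹ = [-7/25 24/25 2; -24/25 -7/25 2; 0 0 1]
M⁻¹ · (729/250, -89/125)ᵀ = (1/2, -3/5)ᵀ

p = (1/2, -3/5)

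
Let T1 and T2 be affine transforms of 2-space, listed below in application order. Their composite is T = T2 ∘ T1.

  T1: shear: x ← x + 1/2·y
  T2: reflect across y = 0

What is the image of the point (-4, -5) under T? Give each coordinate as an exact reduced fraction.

T(p) = (-13/2, 5)

T1 shear: x ← x + 1/2·y: (-4, -5) → (-13/2, -5)
T2 reflect across y = 0: (-13/2, -5) → (-13/2, 5)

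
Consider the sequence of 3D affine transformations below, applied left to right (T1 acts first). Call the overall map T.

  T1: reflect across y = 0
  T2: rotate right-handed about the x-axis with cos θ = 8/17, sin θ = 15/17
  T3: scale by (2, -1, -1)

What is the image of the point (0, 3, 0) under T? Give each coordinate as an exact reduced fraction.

T(p) = (0, 24/17, 45/17)

T1 reflect across y = 0: (0, 3, 0) → (0, -3, 0)
T2 rotate right-handed about the x-axis with cos θ = 8/17, sin θ = 15/17: (0, -3, 0) → (0, -24/17, -45/17)
T3 scale by (2, -1, -1): (0, -24/17, -45/17) → (0, 24/17, 45/17)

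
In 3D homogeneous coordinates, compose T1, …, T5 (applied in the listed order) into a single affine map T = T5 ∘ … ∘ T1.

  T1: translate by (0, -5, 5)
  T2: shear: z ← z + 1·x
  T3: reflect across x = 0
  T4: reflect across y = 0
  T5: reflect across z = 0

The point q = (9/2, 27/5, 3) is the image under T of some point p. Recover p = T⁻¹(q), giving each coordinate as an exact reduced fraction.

p = (-9/2, -2/5, -7/2)

T1 = [1 0 0 0; 0 1 0 -5; 0 0 1 5; 0 0 0 1]
T2·T1 = [1 0 0 0; 0 1 0 -5; 1 0 1 5; 0 0 0 1]
T3·…·T1 = [-1 0 0 0; 0 1 0 -5; 1 0 1 5; 0 0 0 1]
T4·…·T1 = [-1 0 0 0; 0 -1 0 5; 1 0 1 5; 0 0 0 1]
T5·…·T1 = [-1 0 0 0; 0 -1 0 5; -1 0 -1 -5; 0 0 0 1]
det M = -1; M⁻¹ = [-1 0 0 0; 0 -1 0 5; 1 0 -1 -5; 0 0 0 1]
M⁻¹ · (9/2, 27/5, 3)ᵀ = (-9/2, -2/5, -7/2)ᵀ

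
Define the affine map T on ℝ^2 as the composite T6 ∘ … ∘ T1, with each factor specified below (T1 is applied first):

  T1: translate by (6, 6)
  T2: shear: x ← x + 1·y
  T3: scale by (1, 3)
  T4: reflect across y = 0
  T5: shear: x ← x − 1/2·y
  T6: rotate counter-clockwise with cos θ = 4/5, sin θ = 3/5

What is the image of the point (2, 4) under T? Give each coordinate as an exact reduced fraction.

T1 translate by (6, 6): (2, 4) → (8, 10)
T2 shear: x ← x + 1·y: (8, 10) → (18, 10)
T3 scale by (1, 3): (18, 10) → (18, 30)
T4 reflect across y = 0: (18, 30) → (18, -30)
T5 shear: x ← x − 1/2·y: (18, -30) → (33, -30)
T6 rotate counter-clockwise with cos θ = 4/5, sin θ = 3/5: (33, -30) → (222/5, -21/5)

T(p) = (222/5, -21/5)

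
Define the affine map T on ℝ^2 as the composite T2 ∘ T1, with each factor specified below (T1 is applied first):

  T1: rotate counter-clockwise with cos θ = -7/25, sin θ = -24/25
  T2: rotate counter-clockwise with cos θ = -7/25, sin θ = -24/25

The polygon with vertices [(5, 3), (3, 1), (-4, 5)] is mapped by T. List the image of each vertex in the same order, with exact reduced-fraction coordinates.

T1 rotate counter-clockwise with cos θ = -7/25, sin θ = -24/25: (5, 3) → (37/25, -141/25); (3, 1) → (3/25, -79/25); (-4, 5) → (148/25, 61/25)
T2 rotate counter-clockwise with cos θ = -7/25, sin θ = -24/25: (37/25, -141/25) → (-3643/625, 99/625); (3/25, -79/25) → (-1917/625, 481/625); (148/25, 61/25) → (428/625, -3979/625)

image vertices: (-3643/625, 99/625), (-1917/625, 481/625), (428/625, -3979/625)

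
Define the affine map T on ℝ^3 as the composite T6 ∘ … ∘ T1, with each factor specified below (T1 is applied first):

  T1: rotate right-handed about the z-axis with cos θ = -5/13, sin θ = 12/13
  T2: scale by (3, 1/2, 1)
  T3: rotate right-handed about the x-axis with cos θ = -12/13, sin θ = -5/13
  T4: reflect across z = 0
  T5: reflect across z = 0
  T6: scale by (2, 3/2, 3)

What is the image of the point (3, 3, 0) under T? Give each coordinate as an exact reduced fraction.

T1 rotate right-handed about the z-axis with cos θ = -5/13, sin θ = 12/13: (3, 3, 0) → (-51/13, 21/13, 0)
T2 scale by (3, 1/2, 1): (-51/13, 21/13, 0) → (-153/13, 21/26, 0)
T3 rotate right-handed about the x-axis with cos θ = -12/13, sin θ = -5/13: (-153/13, 21/26, 0) → (-153/13, -126/169, -105/338)
T4 reflect across z = 0: (-153/13, -126/169, -105/338) → (-153/13, -126/169, 105/338)
T5 reflect across z = 0: (-153/13, -126/169, 105/338) → (-153/13, -126/169, -105/338)
T6 scale by (2, 3/2, 3): (-153/13, -126/169, -105/338) → (-306/13, -189/169, -315/338)

T(p) = (-306/13, -189/169, -315/338)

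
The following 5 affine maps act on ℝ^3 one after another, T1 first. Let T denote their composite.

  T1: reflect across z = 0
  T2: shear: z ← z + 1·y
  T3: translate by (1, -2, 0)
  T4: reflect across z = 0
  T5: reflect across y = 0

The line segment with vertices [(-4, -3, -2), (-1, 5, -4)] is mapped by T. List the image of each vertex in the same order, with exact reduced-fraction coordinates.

T1 reflect across z = 0: (-4, -3, -2) → (-4, -3, 2); (-1, 5, -4) → (-1, 5, 4)
T2 shear: z ← z + 1·y: (-4, -3, 2) → (-4, -3, -1); (-1, 5, 4) → (-1, 5, 9)
T3 translate by (1, -2, 0): (-4, -3, -1) → (-3, -5, -1); (-1, 5, 9) → (0, 3, 9)
T4 reflect across z = 0: (-3, -5, -1) → (-3, -5, 1); (0, 3, 9) → (0, 3, -9)
T5 reflect across y = 0: (-3, -5, 1) → (-3, 5, 1); (0, 3, -9) → (0, -3, -9)

image vertices: (-3, 5, 1), (0, -3, -9)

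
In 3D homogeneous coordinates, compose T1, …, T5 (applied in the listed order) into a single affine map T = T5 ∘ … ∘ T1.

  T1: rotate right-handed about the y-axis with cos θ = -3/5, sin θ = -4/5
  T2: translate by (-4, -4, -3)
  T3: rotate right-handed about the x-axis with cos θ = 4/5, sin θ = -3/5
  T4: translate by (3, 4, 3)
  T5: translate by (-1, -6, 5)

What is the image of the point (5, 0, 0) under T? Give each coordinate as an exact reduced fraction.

T1 rotate right-handed about the y-axis with cos θ = -3/5, sin θ = -4/5: (5, 0, 0) → (-3, 0, 4)
T2 translate by (-4, -4, -3): (-3, 0, 4) → (-7, -4, 1)
T3 rotate right-handed about the x-axis with cos θ = 4/5, sin θ = -3/5: (-7, -4, 1) → (-7, -13/5, 16/5)
T4 translate by (3, 4, 3): (-7, -13/5, 16/5) → (-4, 7/5, 31/5)
T5 translate by (-1, -6, 5): (-4, 7/5, 31/5) → (-5, -23/5, 56/5)

T(p) = (-5, -23/5, 56/5)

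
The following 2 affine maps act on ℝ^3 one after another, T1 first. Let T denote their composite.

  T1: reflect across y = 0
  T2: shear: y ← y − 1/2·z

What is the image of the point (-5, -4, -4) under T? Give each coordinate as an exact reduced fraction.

T(p) = (-5, 6, -4)

T1 reflect across y = 0: (-5, -4, -4) → (-5, 4, -4)
T2 shear: y ← y − 1/2·z: (-5, 4, -4) → (-5, 6, -4)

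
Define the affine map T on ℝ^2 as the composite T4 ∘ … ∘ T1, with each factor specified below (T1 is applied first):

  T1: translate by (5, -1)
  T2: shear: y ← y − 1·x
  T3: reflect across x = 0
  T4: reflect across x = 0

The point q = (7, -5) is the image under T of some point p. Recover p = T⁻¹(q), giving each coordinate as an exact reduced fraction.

T1 = [1 0 5; 0 1 -1; 0 0 1]
T2·T1 = [1 0 5; -1 1 -6; 0 0 1]
T3·…·T1 = [-1 0 -5; -1 1 -6; 0 0 1]
T4·…·T1 = [1 0 5; -1 1 -6; 0 0 1]
det M = 1; M⁻¹ = [1 0 -5; 1 1 1; 0 0 1]
M⁻¹ · (7, -5)ᵀ = (2, 3)ᵀ

p = (2, 3)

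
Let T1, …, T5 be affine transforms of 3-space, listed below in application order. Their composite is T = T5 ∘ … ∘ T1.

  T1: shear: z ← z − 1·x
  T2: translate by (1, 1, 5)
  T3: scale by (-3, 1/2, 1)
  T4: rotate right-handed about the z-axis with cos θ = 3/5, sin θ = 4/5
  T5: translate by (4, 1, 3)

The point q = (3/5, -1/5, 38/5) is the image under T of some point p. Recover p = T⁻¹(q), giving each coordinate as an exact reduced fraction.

T1 = [1 0 0 0; 0 1 0 0; -1 0 1 0; 0 0 0 1]
T2·T1 = [1 0 0 1; 0 1 0 1; -1 0 1 5; 0 0 0 1]
T3·…·T1 = [-3 0 0 -3; 0 1/2 0 1/2; -1 0 1 5; 0 0 0 1]
T4·…·T1 = [-9/5 -2/5 0 -11/5; -12/5 3/10 0 -21/10; -1 0 1 5; 0 0 0 1]
T5·…·T1 = [-9/5 -2/5 0 9/5; -12/5 3/10 0 -11/10; -1 0 1 8; 0 0 0 1]
det M = -3/2; M⁻¹ = [-1/5 -4/15 0 1/15; -8/5 6/5 0 21/5; -1/5 -4/15 1 -119/15; 0 0 0 1]
M⁻¹ · (3/5, -1/5, 38/5)ᵀ = (0, 3, -2/5)ᵀ

p = (0, 3, -2/5)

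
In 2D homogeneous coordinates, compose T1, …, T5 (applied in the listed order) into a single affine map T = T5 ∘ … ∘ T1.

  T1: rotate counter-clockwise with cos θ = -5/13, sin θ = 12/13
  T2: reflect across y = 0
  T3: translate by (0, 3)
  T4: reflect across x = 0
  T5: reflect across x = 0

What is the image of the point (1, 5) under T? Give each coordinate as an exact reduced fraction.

T(p) = (-5, 4)

T1 rotate counter-clockwise with cos θ = -5/13, sin θ = 12/13: (1, 5) → (-5, -1)
T2 reflect across y = 0: (-5, -1) → (-5, 1)
T3 translate by (0, 3): (-5, 1) → (-5, 4)
T4 reflect across x = 0: (-5, 4) → (5, 4)
T5 reflect across x = 0: (5, 4) → (-5, 4)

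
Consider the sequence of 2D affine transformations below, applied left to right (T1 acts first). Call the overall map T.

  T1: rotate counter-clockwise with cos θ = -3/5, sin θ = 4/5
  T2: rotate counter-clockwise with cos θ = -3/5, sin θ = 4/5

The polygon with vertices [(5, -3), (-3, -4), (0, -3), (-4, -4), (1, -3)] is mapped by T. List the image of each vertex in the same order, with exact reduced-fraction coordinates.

image vertices: (-107/25, -99/25), (-3, 4), (-72/25, 21/25), (-68/25, 124/25), (-79/25, -3/25)

T1 rotate counter-clockwise with cos θ = -3/5, sin θ = 4/5: (5, -3) → (-3/5, 29/5); (-3, -4) → (5, 0); (0, -3) → (12/5, 9/5); (-4, -4) → (28/5, -4/5); (1, -3) → (9/5, 13/5)
T2 rotate counter-clockwise with cos θ = -3/5, sin θ = 4/5: (-3/5, 29/5) → (-107/25, -99/25); (5, 0) → (-3, 4); (12/5, 9/5) → (-72/25, 21/25); (28/5, -4/5) → (-68/25, 124/25); (9/5, 13/5) → (-79/25, -3/25)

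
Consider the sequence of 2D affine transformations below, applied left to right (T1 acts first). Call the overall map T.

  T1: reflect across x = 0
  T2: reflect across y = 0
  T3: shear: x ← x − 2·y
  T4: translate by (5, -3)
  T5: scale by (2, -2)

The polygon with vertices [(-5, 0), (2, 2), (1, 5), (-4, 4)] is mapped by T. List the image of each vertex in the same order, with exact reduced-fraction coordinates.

T1 reflect across x = 0: (-5, 0) → (5, 0); (2, 2) → (-2, 2); (1, 5) → (-1, 5); (-4, 4) → (4, 4)
T2 reflect across y = 0: (5, 0) → (5, 0); (-2, 2) → (-2, -2); (-1, 5) → (-1, -5); (4, 4) → (4, -4)
T3 shear: x ← x − 2·y: (5, 0) → (5, 0); (-2, -2) → (2, -2); (-1, -5) → (9, -5); (4, -4) → (12, -4)
T4 translate by (5, -3): (5, 0) → (10, -3); (2, -2) → (7, -5); (9, -5) → (14, -8); (12, -4) → (17, -7)
T5 scale by (2, -2): (10, -3) → (20, 6); (7, -5) → (14, 10); (14, -8) → (28, 16); (17, -7) → (34, 14)

image vertices: (20, 6), (14, 10), (28, 16), (34, 14)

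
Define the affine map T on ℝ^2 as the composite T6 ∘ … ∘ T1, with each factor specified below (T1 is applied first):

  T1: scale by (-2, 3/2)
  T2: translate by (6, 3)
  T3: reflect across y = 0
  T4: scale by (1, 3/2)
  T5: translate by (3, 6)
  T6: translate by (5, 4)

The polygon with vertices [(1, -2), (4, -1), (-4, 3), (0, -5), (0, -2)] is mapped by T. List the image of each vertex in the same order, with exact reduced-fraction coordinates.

image vertices: (12, 10), (6, 31/4), (22, -5/4), (14, 67/4), (14, 10)

T1 scale by (-2, 3/2): (1, -2) → (-2, -3); (4, -1) → (-8, -3/2); (-4, 3) → (8, 9/2); (0, -5) → (0, -15/2); (0, -2) → (0, -3)
T2 translate by (6, 3): (-2, -3) → (4, 0); (-8, -3/2) → (-2, 3/2); (8, 9/2) → (14, 15/2); (0, -15/2) → (6, -9/2); (0, -3) → (6, 0)
T3 reflect across y = 0: (4, 0) → (4, 0); (-2, 3/2) → (-2, -3/2); (14, 15/2) → (14, -15/2); (6, -9/2) → (6, 9/2); (6, 0) → (6, 0)
T4 scale by (1, 3/2): (4, 0) → (4, 0); (-2, -3/2) → (-2, -9/4); (14, -15/2) → (14, -45/4); (6, 9/2) → (6, 27/4); (6, 0) → (6, 0)
T5 translate by (3, 6): (4, 0) → (7, 6); (-2, -9/4) → (1, 15/4); (14, -45/4) → (17, -21/4); (6, 27/4) → (9, 51/4); (6, 0) → (9, 6)
T6 translate by (5, 4): (7, 6) → (12, 10); (1, 15/4) → (6, 31/4); (17, -21/4) → (22, -5/4); (9, 51/4) → (14, 67/4); (9, 6) → (14, 10)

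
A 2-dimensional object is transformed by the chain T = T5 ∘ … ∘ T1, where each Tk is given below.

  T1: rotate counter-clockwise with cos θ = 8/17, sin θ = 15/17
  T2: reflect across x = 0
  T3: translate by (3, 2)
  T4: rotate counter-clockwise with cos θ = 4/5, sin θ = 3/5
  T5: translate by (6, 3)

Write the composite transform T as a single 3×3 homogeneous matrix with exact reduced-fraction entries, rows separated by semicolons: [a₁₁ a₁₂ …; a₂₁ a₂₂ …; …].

T = [-77/85 36/85 36/5; 36/85 77/85 32/5; 0 0 1]

T1 = [8/17 -15/17 0; 15/17 8/17 0; 0 0 1]
T2·T1 = [-8/17 15/17 0; 15/17 8/17 0; 0 0 1]
T3·…·T1 = [-8/17 15/17 3; 15/17 8/17 2; 0 0 1]
T4·…·T1 = [-77/85 36/85 6/5; 36/85 77/85 17/5; 0 0 1]
T5·…·T1 = [-77/85 36/85 36/5; 36/85 77/85 32/5; 0 0 1]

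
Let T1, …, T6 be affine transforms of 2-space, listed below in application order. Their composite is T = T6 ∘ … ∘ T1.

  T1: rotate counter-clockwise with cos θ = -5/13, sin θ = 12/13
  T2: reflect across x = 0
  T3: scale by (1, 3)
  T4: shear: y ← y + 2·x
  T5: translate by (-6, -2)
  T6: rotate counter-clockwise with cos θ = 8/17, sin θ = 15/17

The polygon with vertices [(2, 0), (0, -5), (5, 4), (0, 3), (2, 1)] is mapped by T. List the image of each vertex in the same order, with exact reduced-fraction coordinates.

image vertices: (-118/17, -492/221), (-3/17, -2638/221), (-280/17, 1845/221), (-27/17, -622/221), (-121/17, -240/221)

T1 rotate counter-clockwise with cos θ = -5/13, sin θ = 12/13: (2, 0) → (-10/13, 24/13); (0, -5) → (60/13, 25/13); (5, 4) → (-73/13, 40/13); (0, 3) → (-36/13, -15/13); (2, 1) → (-22/13, 19/13)
T2 reflect across x = 0: (-10/13, 24/13) → (10/13, 24/13); (60/13, 25/13) → (-60/13, 25/13); (-73/13, 40/13) → (73/13, 40/13); (-36/13, -15/13) → (36/13, -15/13); (-22/13, 19/13) → (22/13, 19/13)
T3 scale by (1, 3): (10/13, 24/13) → (10/13, 72/13); (-60/13, 25/13) → (-60/13, 75/13); (73/13, 40/13) → (73/13, 120/13); (36/13, -15/13) → (36/13, -45/13); (22/13, 19/13) → (22/13, 57/13)
T4 shear: y ← y + 2·x: (10/13, 72/13) → (10/13, 92/13); (-60/13, 75/13) → (-60/13, -45/13); (73/13, 120/13) → (73/13, 266/13); (36/13, -45/13) → (36/13, 27/13); (22/13, 57/13) → (22/13, 101/13)
T5 translate by (-6, -2): (10/13, 92/13) → (-68/13, 66/13); (-60/13, -45/13) → (-138/13, -71/13); (73/13, 266/13) → (-5/13, 240/13); (36/13, 27/13) → (-42/13, 1/13); (22/13, 101/13) → (-56/13, 75/13)
T6 rotate counter-clockwise with cos θ = 8/17, sin θ = 15/17: (-68/13, 66/13) → (-118/17, -492/221); (-138/13, -71/13) → (-3/17, -2638/221); (-5/13, 240/13) → (-280/17, 1845/221); (-42/13, 1/13) → (-27/17, -622/221); (-56/13, 75/13) → (-121/17, -240/221)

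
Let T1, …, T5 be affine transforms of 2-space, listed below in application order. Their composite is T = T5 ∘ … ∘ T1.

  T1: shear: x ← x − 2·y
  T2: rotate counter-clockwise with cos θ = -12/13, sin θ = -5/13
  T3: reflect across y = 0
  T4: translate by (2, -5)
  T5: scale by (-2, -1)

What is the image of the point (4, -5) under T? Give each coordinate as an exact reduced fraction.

T1 shear: x ← x − 2·y: (4, -5) → (14, -5)
T2 rotate counter-clockwise with cos θ = -12/13, sin θ = -5/13: (14, -5) → (-193/13, -10/13)
T3 reflect across y = 0: (-193/13, -10/13) → (-193/13, 10/13)
T4 translate by (2, -5): (-193/13, 10/13) → (-167/13, -55/13)
T5 scale by (-2, -1): (-167/13, -55/13) → (334/13, 55/13)

T(p) = (334/13, 55/13)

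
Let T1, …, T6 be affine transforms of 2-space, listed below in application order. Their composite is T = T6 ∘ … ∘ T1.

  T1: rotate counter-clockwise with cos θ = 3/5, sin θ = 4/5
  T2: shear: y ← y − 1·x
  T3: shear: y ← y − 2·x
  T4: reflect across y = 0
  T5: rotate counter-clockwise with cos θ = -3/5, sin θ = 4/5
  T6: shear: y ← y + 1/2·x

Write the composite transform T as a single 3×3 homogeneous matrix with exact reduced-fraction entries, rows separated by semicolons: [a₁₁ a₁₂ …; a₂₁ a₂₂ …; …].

T1 = [3/5 -4/5 0; 4/5 3/5 0; 0 0 1]
T2·T1 = [3/5 -4/5 0; 1/5 7/5 0; 0 0 1]
T3·…·T1 = [3/5 -4/5 0; -1 3 0; 0 0 1]
T4·…·T1 = [3/5 -4/5 0; 1 -3 0; 0 0 1]
T5·…·T1 = [-29/25 72/25 0; -3/25 29/25 0; 0 0 1]
T6·…·T1 = [-29/25 72/25 0; -7/10 13/5 0; 0 0 1]

T = [-29/25 72/25 0; -7/10 13/5 0; 0 0 1]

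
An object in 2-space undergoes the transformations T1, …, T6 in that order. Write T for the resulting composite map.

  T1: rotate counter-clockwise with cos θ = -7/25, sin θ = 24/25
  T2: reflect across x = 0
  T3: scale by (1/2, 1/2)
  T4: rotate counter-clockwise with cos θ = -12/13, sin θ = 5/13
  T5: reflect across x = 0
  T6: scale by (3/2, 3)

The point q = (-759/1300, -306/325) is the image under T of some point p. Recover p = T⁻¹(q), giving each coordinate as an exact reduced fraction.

T1 = [-7/25 -24/25 0; 24/25 -7/25 0; 0 0 1]
T2·T1 = [7/25 24/25 0; 24/25 -7/25 0; 0 0 1]
T3·…·T1 = [7/50 12/25 0; 12/25 -7/50 0; 0 0 1]
T4·…·T1 = [-102/325 -253/650 0; -253/650 102/325 0; 0 0 1]
T5·…·T1 = [102/325 253/650 0; -253/650 102/325 0; 0 0 1]
T6·…·T1 = [153/325 759/1300 0; -759/650 306/325 0; 0 0 1]
det M = 9/8; M⁻¹ = [272/325 -506/975 0; 1012/975 136/325 0; 0 0 1]
M⁻¹ · (-759/1300, -306/325)ᵀ = (0, -1)ᵀ

p = (0, -1)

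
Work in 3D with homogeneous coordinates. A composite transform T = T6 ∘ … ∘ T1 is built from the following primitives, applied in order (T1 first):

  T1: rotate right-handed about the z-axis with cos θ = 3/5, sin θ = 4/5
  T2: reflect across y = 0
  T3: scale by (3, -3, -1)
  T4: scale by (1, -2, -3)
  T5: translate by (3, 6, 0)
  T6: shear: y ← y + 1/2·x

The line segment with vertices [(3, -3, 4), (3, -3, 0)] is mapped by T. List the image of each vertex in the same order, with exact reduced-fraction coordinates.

image vertices: (78/5, 51/5, 12), (78/5, 51/5, 0)

T1 rotate right-handed about the z-axis with cos θ = 3/5, sin θ = 4/5: (3, -3, 4) → (21/5, 3/5, 4); (3, -3, 0) → (21/5, 3/5, 0)
T2 reflect across y = 0: (21/5, 3/5, 4) → (21/5, -3/5, 4); (21/5, 3/5, 0) → (21/5, -3/5, 0)
T3 scale by (3, -3, -1): (21/5, -3/5, 4) → (63/5, 9/5, -4); (21/5, -3/5, 0) → (63/5, 9/5, 0)
T4 scale by (1, -2, -3): (63/5, 9/5, -4) → (63/5, -18/5, 12); (63/5, 9/5, 0) → (63/5, -18/5, 0)
T5 translate by (3, 6, 0): (63/5, -18/5, 12) → (78/5, 12/5, 12); (63/5, -18/5, 0) → (78/5, 12/5, 0)
T6 shear: y ← y + 1/2·x: (78/5, 12/5, 12) → (78/5, 51/5, 12); (78/5, 12/5, 0) → (78/5, 51/5, 0)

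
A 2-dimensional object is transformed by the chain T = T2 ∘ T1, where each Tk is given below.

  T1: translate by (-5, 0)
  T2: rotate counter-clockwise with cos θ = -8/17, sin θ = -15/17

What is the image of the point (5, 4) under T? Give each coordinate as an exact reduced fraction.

T1 translate by (-5, 0): (5, 4) → (0, 4)
T2 rotate counter-clockwise with cos θ = -8/17, sin θ = -15/17: (0, 4) → (60/17, -32/17)

T(p) = (60/17, -32/17)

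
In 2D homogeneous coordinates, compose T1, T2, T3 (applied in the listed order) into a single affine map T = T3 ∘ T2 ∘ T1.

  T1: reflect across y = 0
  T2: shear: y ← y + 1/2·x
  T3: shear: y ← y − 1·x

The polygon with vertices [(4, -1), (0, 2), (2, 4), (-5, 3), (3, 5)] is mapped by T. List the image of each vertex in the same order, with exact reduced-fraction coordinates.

T1 reflect across y = 0: (4, -1) → (4, 1); (0, 2) → (0, -2); (2, 4) → (2, -4); (-5, 3) → (-5, -3); (3, 5) → (3, -5)
T2 shear: y ← y + 1/2·x: (4, 1) → (4, 3); (0, -2) → (0, -2); (2, -4) → (2, -3); (-5, -3) → (-5, -11/2); (3, -5) → (3, -7/2)
T3 shear: y ← y − 1·x: (4, 3) → (4, -1); (0, -2) → (0, -2); (2, -3) → (2, -5); (-5, -11/2) → (-5, -1/2); (3, -7/2) → (3, -13/2)

image vertices: (4, -1), (0, -2), (2, -5), (-5, -1/2), (3, -13/2)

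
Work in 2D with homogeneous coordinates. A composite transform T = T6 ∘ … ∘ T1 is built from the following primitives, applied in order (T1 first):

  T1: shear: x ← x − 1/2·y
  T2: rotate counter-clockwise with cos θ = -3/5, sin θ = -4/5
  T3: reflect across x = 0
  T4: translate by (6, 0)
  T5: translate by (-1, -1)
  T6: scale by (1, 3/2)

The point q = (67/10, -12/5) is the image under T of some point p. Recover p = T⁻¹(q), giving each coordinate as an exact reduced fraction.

p = (1, -1)

T1 = [1 -1/2 0; 0 1 0; 0 0 1]
T2·T1 = [-3/5 11/10 0; -4/5 -1/5 0; 0 0 1]
T3·…·T1 = [3/5 -11/10 0; -4/5 -1/5 0; 0 0 1]
T4·…·T1 = [3/5 -11/10 6; -4/5 -1/5 0; 0 0 1]
T5·…·T1 = [3/5 -11/10 5; -4/5 -1/5 -1; 0 0 1]
T6·…·T1 = [3/5 -11/10 5; -6/5 -3/10 -3/2; 0 0 1]
det M = -3/2; M⁻¹ = [1/5 -11/15 -21/10; -4/5 -2/5 17/5; 0 0 1]
M⁻¹ · (67/10, -12/5)ᵀ = (1, -1)ᵀ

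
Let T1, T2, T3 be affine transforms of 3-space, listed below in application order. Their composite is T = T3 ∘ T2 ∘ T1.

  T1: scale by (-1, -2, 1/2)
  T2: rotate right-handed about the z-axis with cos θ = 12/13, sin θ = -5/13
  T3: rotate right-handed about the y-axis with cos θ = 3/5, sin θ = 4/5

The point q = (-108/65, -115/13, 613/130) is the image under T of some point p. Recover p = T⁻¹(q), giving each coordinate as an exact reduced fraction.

T1 = [-1 0 0 0; 0 -2 0 0; 0 0 1/2 0; 0 0 0 1]
T2·T1 = [-12/13 -10/13 0 0; 5/13 -24/13 0 0; 0 0 1/2 0; 0 0 0 1]
T3·…·T1 = [-36/65 -6/13 2/5 0; 5/13 -24/13 0 0; 48/65 8/13 3/10 0; 0 0 0 1]
det M = 1; M⁻¹ = [-36/65 5/13 48/65 0; -3/26 -6/13 2/13 0; 8/5 0 6/5 0; 0 0 0 1]
M⁻¹ · (-108/65, -115/13, 613/130)ᵀ = (1, 5, 3)ᵀ

p = (1, 5, 3)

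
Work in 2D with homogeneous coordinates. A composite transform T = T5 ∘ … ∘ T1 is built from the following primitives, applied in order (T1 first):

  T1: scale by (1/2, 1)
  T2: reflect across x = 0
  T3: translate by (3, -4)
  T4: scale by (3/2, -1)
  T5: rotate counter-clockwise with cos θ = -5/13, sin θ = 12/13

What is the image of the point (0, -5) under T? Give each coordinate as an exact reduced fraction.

T(p) = (-261/26, 9/13)

T1 scale by (1/2, 1): (0, -5) → (0, -5)
T2 reflect across x = 0: (0, -5) → (0, -5)
T3 translate by (3, -4): (0, -5) → (3, -9)
T4 scale by (3/2, -1): (3, -9) → (9/2, 9)
T5 rotate counter-clockwise with cos θ = -5/13, sin θ = 12/13: (9/2, 9) → (-261/26, 9/13)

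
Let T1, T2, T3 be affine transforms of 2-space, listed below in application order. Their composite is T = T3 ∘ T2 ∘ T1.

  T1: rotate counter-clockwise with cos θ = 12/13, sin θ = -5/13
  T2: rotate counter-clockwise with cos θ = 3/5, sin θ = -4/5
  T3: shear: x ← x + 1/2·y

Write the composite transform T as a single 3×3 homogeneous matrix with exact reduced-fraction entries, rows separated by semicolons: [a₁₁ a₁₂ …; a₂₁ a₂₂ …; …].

T = [-31/130 71/65 0; -63/65 16/65 0; 0 0 1]

T1 = [12/13 5/13 0; -5/13 12/13 0; 0 0 1]
T2·T1 = [16/65 63/65 0; -63/65 16/65 0; 0 0 1]
T3·…·T1 = [-31/130 71/65 0; -63/65 16/65 0; 0 0 1]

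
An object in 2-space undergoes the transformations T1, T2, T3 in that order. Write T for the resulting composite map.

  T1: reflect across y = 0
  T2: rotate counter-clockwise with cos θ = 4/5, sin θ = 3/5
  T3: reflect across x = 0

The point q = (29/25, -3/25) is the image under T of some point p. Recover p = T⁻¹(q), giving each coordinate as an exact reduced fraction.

p = (-1, -3/5)

T1 = [1 0 0; 0 -1 0; 0 0 1]
T2·T1 = [4/5 3/5 0; 3/5 -4/5 0; 0 0 1]
T3·…·T1 = [-4/5 -3/5 0; 3/5 -4/5 0; 0 0 1]
det M = 1; M⁻¹ = [-4/5 3/5 0; -3/5 -4/5 0; 0 0 1]
M⁻¹ · (29/25, -3/25)ᵀ = (-1, -3/5)ᵀ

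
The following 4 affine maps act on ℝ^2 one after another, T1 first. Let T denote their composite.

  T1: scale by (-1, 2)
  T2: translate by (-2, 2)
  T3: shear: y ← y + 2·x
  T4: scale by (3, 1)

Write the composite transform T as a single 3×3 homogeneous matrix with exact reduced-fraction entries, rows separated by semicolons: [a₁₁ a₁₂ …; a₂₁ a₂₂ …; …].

T1 = [-1 0 0; 0 2 0; 0 0 1]
T2·T1 = [-1 0 -2; 0 2 2; 0 0 1]
T3·…·T1 = [-1 0 -2; -2 2 -2; 0 0 1]
T4·…·T1 = [-3 0 -6; -2 2 -2; 0 0 1]

T = [-3 0 -6; -2 2 -2; 0 0 1]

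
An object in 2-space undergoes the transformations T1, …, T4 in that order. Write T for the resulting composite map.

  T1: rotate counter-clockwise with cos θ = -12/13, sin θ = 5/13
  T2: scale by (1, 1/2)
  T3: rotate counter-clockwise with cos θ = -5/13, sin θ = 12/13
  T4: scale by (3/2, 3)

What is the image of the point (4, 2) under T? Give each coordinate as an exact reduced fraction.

T1 rotate counter-clockwise with cos θ = -12/13, sin θ = 5/13: (4, 2) → (-58/13, -4/13)
T2 scale by (1, 1/2): (-58/13, -4/13) → (-58/13, -2/13)
T3 rotate counter-clockwise with cos θ = -5/13, sin θ = 12/13: (-58/13, -2/13) → (314/169, -686/169)
T4 scale by (3/2, 3): (314/169, -686/169) → (471/169, -2058/169)

T(p) = (471/169, -2058/169)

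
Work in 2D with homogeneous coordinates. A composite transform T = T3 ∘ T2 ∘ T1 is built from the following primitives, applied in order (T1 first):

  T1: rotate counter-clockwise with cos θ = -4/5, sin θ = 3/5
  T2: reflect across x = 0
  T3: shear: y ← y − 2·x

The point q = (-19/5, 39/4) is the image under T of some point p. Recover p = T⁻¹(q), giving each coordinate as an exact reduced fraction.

T1 = [-4/5 -3/5 0; 3/5 -4/5 0; 0 0 1]
T2·T1 = [4/5 3/5 0; 3/5 -4/5 0; 0 0 1]
T3·…·T1 = [4/5 3/5 0; -1 -2 0; 0 0 1]
det M = -1; M⁻¹ = [2 3/5 0; -1 -4/5 0; 0 0 1]
M⁻¹ · (-19/5, 39/4)ᵀ = (-7/4, -4)ᵀ

p = (-7/4, -4)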